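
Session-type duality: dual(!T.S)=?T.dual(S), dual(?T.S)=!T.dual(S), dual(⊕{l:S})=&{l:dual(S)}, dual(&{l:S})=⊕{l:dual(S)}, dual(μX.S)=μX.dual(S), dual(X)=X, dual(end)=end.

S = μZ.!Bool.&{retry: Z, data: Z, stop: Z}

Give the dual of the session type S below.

μZ → μZ  (rec unchanged)
  !Bool → ?Bool
    &{retry,data,stop} → ⊕{retry,data,stop}  (external→internal)
      • retry:
        Z self-dual
      • data:
        Z self-dual
      • stop:
        Z self-dual

μZ.?Bool.⊕{retry: Z, data: Z, stop: Z}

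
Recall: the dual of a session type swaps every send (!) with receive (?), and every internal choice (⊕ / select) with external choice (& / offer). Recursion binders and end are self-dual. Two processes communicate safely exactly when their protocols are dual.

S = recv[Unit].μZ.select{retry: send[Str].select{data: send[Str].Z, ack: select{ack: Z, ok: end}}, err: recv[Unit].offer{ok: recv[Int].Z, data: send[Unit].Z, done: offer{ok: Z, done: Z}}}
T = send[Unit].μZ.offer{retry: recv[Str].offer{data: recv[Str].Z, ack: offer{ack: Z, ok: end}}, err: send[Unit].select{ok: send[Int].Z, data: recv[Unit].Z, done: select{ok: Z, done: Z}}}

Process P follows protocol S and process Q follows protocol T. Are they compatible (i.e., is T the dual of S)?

YES

recv[Unit] ‖ send[Unit]  ok
  μZ ‖ μZ  ok (μ self-dual)
    select{retry,err} ‖ offer{retry,err}  ok label sets agree
      • retry:
        send[Str] ‖ recv[Str]  ok
          select{data,ack} ‖ offer{data,ack}  ok label sets agree
            • data:
              send[Str] ‖ recv[Str]  ok
                Z ‖ Z  ok
            • ack:
              select{ack,ok} ‖ offer{ack,ok}  ok label sets agree
                • ack:
                  Z ‖ Z  ok
                • ok:
                  end ‖ end  ok
      • err:
        recv[Unit] ‖ send[Unit]  ok
          offer{ok,data,done} ‖ select{ok,data,done}  ok label sets agree
            • ok:
              recv[Int] ‖ send[Int]  ok
                Z ‖ Z  ok
            • data:
              send[Unit] ‖ recv[Unit]  ok
                Z ‖ Z  ok
            • done:
              offer{ok,done} ‖ select{ok,done}  ok label sets agree
                • ok:
                  Z ‖ Z  ok
                • done:
                  Z ‖ Z  ok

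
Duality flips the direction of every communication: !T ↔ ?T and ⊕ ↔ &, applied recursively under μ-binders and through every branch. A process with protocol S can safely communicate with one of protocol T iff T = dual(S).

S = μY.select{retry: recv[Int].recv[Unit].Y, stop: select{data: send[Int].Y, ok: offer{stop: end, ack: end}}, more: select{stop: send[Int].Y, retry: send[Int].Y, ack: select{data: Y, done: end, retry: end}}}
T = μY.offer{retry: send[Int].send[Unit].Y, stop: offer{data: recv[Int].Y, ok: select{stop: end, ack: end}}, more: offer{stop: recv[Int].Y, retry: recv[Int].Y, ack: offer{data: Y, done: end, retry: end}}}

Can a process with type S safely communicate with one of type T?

YES

μY | μY  ✓ (rec unchanged)
  select{retry,stop,more} | offer{retry,stop,more}  ✓ label sets agree
    case retry:
      recv[Int] | send[Int]  ✓
        recv[Unit] | send[Unit]  ✓
          Y | Y  ✓
    case stop:
      select{data,ok} | offer{data,ok}  ✓ label sets agree
        case data:
          send[Int] | recv[Int]  ✓
            Y | Y  ✓
        case ok:
          offer{stop,ack} | select{stop,ack}  ✓ label sets agree
            case stop:
              end | end  ✓
            case ack:
              end | end  ✓
    case more:
      select{stop,retry,ack} | offer{stop,retry,ack}  ✓ label sets agree
        case stop:
          send[Int] | recv[Int]  ✓
            Y | Y  ✓
        case retry:
          send[Int] | recv[Int]  ✓
            Y | Y  ✓
        case ack:
          select{data,done,retry} | offer{data,done,retry}  ✓ label sets agree
            case data:
              Y | Y  ✓
            case done:
              end | end  ✓
            case retry:
              end | end  ✓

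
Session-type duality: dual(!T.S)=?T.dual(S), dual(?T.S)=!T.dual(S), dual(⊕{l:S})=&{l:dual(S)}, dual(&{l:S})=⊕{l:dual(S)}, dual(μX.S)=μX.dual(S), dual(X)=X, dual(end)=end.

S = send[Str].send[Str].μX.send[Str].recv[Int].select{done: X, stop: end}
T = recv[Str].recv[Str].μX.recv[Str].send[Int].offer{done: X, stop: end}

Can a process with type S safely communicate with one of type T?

YES

send[Str] vs recv[Str]  ok
  send[Str] vs recv[Str]  ok
    μX vs μX  ok (binder kept)
      send[Str] vs recv[Str]  ok
        recv[Int] vs send[Int]  ok
          select{done,stop} vs offer{done,stop}  ok label sets agree
            case done:
              X vs X  ok
            case stop:
              end vs end  ok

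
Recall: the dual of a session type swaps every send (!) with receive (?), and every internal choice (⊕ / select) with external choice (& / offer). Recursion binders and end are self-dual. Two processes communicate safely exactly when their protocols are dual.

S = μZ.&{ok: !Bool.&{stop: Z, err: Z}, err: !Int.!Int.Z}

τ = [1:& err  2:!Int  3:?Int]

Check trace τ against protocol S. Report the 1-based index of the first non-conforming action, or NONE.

3

@1 & err  ✓  state: !Int.!Int.μZ.…
@2 !Int  ✓  state: !Int.μZ.…
@3 got ?Int, protocol expects !Int  ✗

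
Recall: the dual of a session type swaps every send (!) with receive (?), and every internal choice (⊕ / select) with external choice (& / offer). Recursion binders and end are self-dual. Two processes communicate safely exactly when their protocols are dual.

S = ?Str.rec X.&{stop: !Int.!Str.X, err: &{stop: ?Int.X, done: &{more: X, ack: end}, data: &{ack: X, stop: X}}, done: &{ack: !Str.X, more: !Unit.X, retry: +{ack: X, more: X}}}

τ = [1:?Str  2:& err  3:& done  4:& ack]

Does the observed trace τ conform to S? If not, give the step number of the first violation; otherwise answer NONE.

NONE

@1 ?Str  ok  state: rec X.…
@2 & err  ok  state: &{stop: ?Int.rec X.…, done: &{more: rec X.…, ack: end}, data: &{ack: rec X.…, stop: rec X.…}}
@3 & done  ok  state: &{more: rec X.…, ack: end}
@4 & ack  ok  state: end
τ conforms to S (length 4)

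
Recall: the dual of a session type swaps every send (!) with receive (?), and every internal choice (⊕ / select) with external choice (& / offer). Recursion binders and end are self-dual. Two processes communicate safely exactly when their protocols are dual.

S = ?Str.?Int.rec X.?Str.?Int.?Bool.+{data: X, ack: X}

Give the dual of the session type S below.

!Str.!Int.rec X.!Str.!Int.!Bool.&{data: X, ack: X}

?Str ↦ !Str
  ?Int ↦ !Int
    rec X ↦ rec X  (binder kept)
      ?Str ↦ !Str
        ?Int ↦ !Int
          ?Bool ↦ !Bool
            +{data,ack} ↦ &{data,ack}  (⊕→&)
              case data:
                X self-dual
              case ack:
                X self-dual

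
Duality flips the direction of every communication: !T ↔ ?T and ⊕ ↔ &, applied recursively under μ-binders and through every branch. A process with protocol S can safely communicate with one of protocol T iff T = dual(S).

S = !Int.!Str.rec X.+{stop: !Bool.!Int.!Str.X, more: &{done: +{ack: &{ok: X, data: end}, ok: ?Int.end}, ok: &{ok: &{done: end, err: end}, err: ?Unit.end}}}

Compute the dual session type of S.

?Int.?Str.rec X.&{stop: ?Bool.?Int.?Str.X, more: +{done: &{ack: +{ok: X, data: end}, ok: !Int.end}, ok: +{ok: +{done: end, err: end}, err: !Unit.end}}}

!Int = ?Int
  !Str = ?Str
    rec X = rec X  (μ self-dual)
      +{stop,more} = &{stop,more}  (⊕→&)
        [stop]
          !Bool = ?Bool
            !Int = ?Int
              !Str = ?Str
                X self-dual
        [more]
          &{done,ok} = +{done,ok}  (&→⊕)
            [done]
              +{ack,ok} = &{ack,ok}  (⊕→&)
                [ack]
                  &{ok,data} = +{ok,data}  (&→⊕)
                    [ok]
                      X self-dual
                    [data]
                      end self-dual
                [ok]
                  ?Int = !Int
                    end self-dual
            [ok]
              &{ok,err} = +{ok,err}  (&→⊕)
                [ok]
                  &{done,err} = +{done,err}  (&→⊕)
                    [done]
                      end self-dual
                    [err]
                      end self-dual
                [err]
                  ?Unit = !Unit
                    end self-dual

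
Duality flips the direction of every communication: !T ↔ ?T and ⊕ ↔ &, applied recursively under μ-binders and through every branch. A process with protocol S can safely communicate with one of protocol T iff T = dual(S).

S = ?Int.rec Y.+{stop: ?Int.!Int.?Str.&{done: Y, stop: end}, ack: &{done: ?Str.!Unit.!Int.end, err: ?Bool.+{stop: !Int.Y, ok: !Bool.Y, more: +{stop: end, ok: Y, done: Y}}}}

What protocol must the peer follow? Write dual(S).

?Int ↦ !Int
  rec Y ↦ rec Y  (binder kept)
    +{stop,ack} ↦ &{stop,ack}  (⊕→&)
      • stop:
        ?Int ↦ !Int
          !Int ↦ ?Int
            ?Str ↦ !Str
              &{done,stop} ↦ +{done,stop}  (external→internal)
                • done:
                  dual(Y) = Y
                • stop:
                  dual(end) = end
      • ack:
        &{done,err} ↦ +{done,err}  (external→internal)
          • done:
            ?Str ↦ !Str
              !Unit ↦ ?Unit
                !Int ↦ ?Int
                  dual(end) = end
          • err:
            ?Bool ↦ !Bool
              +{stop,ok,more} ↦ &{stop,ok,more}  (⊕→&)
                • stop:
                  !Int ↦ ?Int
                    dual(Y) = Y
                • ok:
                  !Bool ↦ ?Bool
                    dual(Y) = Y
                • more:
                  +{stop,ok,done} ↦ &{stop,ok,done}  (⊕→&)
                    • stop:
                      dual(end) = end
                    • ok:
                      dual(Y) = Y
                    • done:
                      dual(Y) = Y

!Int.rec Y.&{stop: !Int.?Int.!Str.+{done: Y, stop: end}, ack: +{done: !Str.?Unit.?Int.end, err: !Bool.&{stop: ?Int.Y, ok: ?Bool.Y, more: &{stop: end, ok: Y, done: Y}}}}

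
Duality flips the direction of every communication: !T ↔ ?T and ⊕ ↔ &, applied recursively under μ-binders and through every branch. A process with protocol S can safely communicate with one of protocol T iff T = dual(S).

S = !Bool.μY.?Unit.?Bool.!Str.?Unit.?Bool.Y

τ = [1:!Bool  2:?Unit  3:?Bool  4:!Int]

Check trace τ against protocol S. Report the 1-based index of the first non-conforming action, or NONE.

4

[1] !Bool  ✓  now at μY.…
[2] ?Unit  ✓  now at ?Bool.!Str.?Unit.?Bool.μY.…
[3] ?Bool  ✓  now at !Str.?Unit.?Bool.μY.…
[4] got !Int, protocol expects !Str  ✗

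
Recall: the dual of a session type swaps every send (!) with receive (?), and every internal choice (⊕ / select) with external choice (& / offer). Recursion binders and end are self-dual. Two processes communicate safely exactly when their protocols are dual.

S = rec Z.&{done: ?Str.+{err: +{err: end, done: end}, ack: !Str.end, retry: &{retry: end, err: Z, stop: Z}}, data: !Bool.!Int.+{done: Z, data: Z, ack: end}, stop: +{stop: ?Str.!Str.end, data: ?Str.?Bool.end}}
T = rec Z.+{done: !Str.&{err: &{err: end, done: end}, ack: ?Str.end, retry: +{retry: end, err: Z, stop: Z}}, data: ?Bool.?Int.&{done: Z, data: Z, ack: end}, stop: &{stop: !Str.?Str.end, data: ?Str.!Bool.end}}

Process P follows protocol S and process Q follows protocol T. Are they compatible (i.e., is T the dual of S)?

rec Z vs rec Z  ✓ (μ self-dual)
  &{done,data,stop} vs +{done,data,stop}  ✓ same labels
    • done:
      ?Str vs !Str  ✓
        +{err,ack,retry} vs &{err,ack,retry}  ✓ same labels
          • err:
            +{err,done} vs &{err,done}  ✓ same labels
              • err:
                end vs end  ✓
              • done:
                end vs end  ✓
          • ack:
            !Str vs ?Str  ✓
              end vs end  ✓
          • retry:
            &{retry,err,stop} vs +{retry,err,stop}  ✓ same labels
              • retry:
                end vs end  ✓
              • err:
                Z vs Z  ✓
              • stop:
                Z vs Z  ✓
    • data:
      !Bool vs ?Bool  ✓
        !Int vs ?Int  ✓
          +{done,data,ack} vs &{done,data,ack}  ✓ same labels
            • done:
              Z vs Z  ✓
            • data:
              Z vs Z  ✓
            • ack:
              end vs end  ✓
    • stop:
      +{stop,data} vs &{stop,data}  ✓ same labels
        • stop:
          ?Str vs !Str  ✓
            !Str vs ?Str  ✓
              end vs end  ✓
        • data:
          ?Str vs ?Str  ✗ same direction on both sides — not dual

NO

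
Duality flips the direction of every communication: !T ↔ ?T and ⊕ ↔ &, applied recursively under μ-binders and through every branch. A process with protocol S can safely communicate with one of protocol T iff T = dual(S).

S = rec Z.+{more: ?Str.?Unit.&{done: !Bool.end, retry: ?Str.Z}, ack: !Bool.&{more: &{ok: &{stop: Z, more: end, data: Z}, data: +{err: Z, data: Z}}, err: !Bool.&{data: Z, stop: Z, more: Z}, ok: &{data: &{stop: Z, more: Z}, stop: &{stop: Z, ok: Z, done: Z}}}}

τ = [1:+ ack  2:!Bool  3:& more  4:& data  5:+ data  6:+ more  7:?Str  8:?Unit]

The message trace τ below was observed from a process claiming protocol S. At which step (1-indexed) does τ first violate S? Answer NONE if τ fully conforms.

NONE

step 1: + ack  ok  now at !Bool.&{more: &{ok: &{stop: rec Z.…, more: end, data: rec Z.…}, data: +{err: rec Z.…, data: rec Z.…}}, err: !Bool.&{data: rec Z.…, stop: rec Z.…, more: rec Z.…}, ok: &{data: &{stop: rec Z.…, more: rec Z.…}, stop: &{stop: rec Z.…, ok: rec Z.…, done: rec Z.…}}}
step 2: !Bool  ok  now at &{more: &{ok: &{stop: rec Z.…, more: end, data: rec Z.…}, data: +{err: rec Z.…, data: rec Z.…}}, err: !Bool.&{data: rec Z.…, stop: rec Z.…, more: rec Z.…}, ok: &{data: &{stop: rec Z.…, more: rec Z.…}, stop: &{stop: rec Z.…, ok: rec Z.…, done: rec Z.…}}}
step 3: & more  ok  now at &{ok: &{stop: rec Z.…, more: end, data: rec Z.…}, data: +{err: rec Z.…, data: rec Z.…}}
step 4: & data  ok  now at +{err: rec Z.…, data: rec Z.…}
step 5: + data  ok  now at rec Z.…
step 6: + more  ok  now at ?Str.?Unit.&{done: !Bool.end, retry: ?Str.rec Z.…}
step 7: ?Str  ok  now at ?Unit.&{done: !Bool.end, retry: ?Str.rec Z.…}
step 8: ?Unit  ok  now at &{done: !Bool.end, retry: ?Str.rec Z.…}
τ conforms to S (length 8)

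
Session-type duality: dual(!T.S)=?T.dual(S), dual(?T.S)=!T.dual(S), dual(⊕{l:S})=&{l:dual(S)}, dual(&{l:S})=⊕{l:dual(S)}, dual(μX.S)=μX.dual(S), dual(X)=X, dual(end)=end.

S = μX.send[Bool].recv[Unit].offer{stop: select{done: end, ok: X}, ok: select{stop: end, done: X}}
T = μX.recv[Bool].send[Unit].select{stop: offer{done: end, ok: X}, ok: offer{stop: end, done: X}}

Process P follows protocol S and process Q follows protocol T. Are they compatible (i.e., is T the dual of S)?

YES

μX vs μX  ✓ (rec unchanged)
  send[Bool] vs recv[Bool]  ✓
    recv[Unit] vs send[Unit]  ✓
      offer{stop,ok} vs select{stop,ok}  ✓ labels match
        case stop:
          select{done,ok} vs offer{done,ok}  ✓ labels match
            case done:
              end vs end  ✓
            case ok:
              X vs X  ✓
        case ok:
          select{stop,done} vs offer{stop,done}  ✓ labels match
            case stop:
              end vs end  ✓
            case done:
              X vs X  ✓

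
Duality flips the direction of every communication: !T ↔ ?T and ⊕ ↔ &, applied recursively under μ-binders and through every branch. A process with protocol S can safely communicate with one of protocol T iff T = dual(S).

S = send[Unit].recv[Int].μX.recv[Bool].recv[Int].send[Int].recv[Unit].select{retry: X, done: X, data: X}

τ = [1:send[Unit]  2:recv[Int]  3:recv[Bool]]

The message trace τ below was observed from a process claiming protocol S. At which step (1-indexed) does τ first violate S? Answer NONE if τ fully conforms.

NONE

@1 send[Unit]  match  state: recv[Int].μX.…
@2 recv[Int]  match  state: μX.…
@3 recv[Bool]  match  state: recv[Int].send[Int].recv[Unit].select{retry: μX.…, done: μX.…, data: μX.…}
all 3 steps conform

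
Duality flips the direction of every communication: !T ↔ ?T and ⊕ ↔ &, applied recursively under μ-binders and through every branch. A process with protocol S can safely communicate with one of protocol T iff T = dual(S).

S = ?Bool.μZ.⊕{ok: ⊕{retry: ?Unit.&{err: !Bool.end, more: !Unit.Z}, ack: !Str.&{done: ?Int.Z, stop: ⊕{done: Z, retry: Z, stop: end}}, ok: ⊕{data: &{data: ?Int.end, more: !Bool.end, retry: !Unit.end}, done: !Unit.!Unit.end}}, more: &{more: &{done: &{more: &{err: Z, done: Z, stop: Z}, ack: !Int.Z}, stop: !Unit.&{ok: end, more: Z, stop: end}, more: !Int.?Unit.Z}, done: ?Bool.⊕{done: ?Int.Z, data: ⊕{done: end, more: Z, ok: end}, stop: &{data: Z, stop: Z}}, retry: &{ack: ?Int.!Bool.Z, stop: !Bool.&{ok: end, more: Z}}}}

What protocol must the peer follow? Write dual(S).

!Bool.μZ.&{ok: &{retry: !Unit.⊕{err: ?Bool.end, more: ?Unit.Z}, ack: ?Str.⊕{done: !Int.Z, stop: &{done: Z, retry: Z, stop: end}}, ok: &{data: ⊕{data: !Int.end, more: ?Bool.end, retry: ?Unit.end}, done: ?Unit.?Unit.end}}, more: ⊕{more: ⊕{done: ⊕{more: ⊕{err: Z, done: Z, stop: Z}, ack: ?Int.Z}, stop: ?Unit.⊕{ok: end, more: Z, stop: end}, more: ?Int.!Unit.Z}, done: !Bool.&{done: !Int.Z, data: &{done: end, more: Z, ok: end}, stop: ⊕{data: Z, stop: Z}}, retry: ⊕{ack: !Int.?Bool.Z, stop: ?Bool.⊕{ok: end, more: Z}}}}

?Bool = !Bool
  μZ = μZ  (rec unchanged)
    ⊕{ok,more} = &{ok,more}  (⊕→&)
      [ok]
        ⊕{retry,ack,ok} = &{retry,ack,ok}  (⊕→&)
          [retry]
            ?Unit = !Unit
              &{err,more} = ⊕{err,more}  (&→⊕)
                [err]
                  !Bool = ?Bool
                    end ↦ end
                [more]
                  !Unit = ?Unit
                    Z ↦ Z
          [ack]
            !Str = ?Str
              &{done,stop} = ⊕{done,stop}  (&→⊕)
                [done]
                  ?Int = !Int
                    Z ↦ Z
                [stop]
                  ⊕{done,retry,stop} = &{done,retry,stop}  (⊕→&)
                    [done]
                      Z ↦ Z
                    [retry]
                      Z ↦ Z
                    [stop]
                      end ↦ end
          [ok]
            ⊕{data,done} = &{data,done}  (⊕→&)
              [data]
                &{data,more,retry} = ⊕{data,more,retry}  (&→⊕)
                  [data]
                    ?Int = !Int
                      end ↦ end
                  [more]
                    !Bool = ?Bool
                      end ↦ end
                  [retry]
                    !Unit = ?Unit
                      end ↦ end
              [done]
                !Unit = ?Unit
                  !Unit = ?Unit
                    end ↦ end
      [more]
        &{more,done,retry} = ⊕{more,done,retry}  (&→⊕)
          [more]
            &{done,stop,more} = ⊕{done,stop,more}  (&→⊕)
              [done]
                &{more,ack} = ⊕{more,ack}  (&→⊕)
                  [more]
                    &{err,done,stop} = ⊕{err,done,stop}  (&→⊕)
                      [err]
                        Z ↦ Z
                      [done]
                        Z ↦ Z
                      [stop]
                        Z ↦ Z
                  [ack]
                    !Int = ?Int
                      Z ↦ Z
              [stop]
                !Unit = ?Unit
                  &{ok,more,stop} = ⊕{ok,more,stop}  (&→⊕)
                    [ok]
                      end ↦ end
                    [more]
                      Z ↦ Z
                    [stop]
                      end ↦ end
              [more]
                !Int = ?Int
                  ?Unit = !Unit
                    Z ↦ Z
          [done]
            ?Bool = !Bool
              ⊕{done,data,stop} = &{done,data,stop}  (⊕→&)
                [done]
                  ?Int = !Int
                    Z ↦ Z
                [data]
                  ⊕{done,more,ok} = &{done,more,ok}  (⊕→&)
                    [done]
                      end ↦ end
                    [more]
                      Z ↦ Z
                    [ok]
                      end ↦ end
                [stop]
                  &{data,stop} = ⊕{data,stop}  (&→⊕)
                    [data]
                      Z ↦ Z
                    [stop]
                      Z ↦ Z
          [retry]
            &{ack,stop} = ⊕{ack,stop}  (&→⊕)
              [ack]
                ?Int = !Int
                  !Bool = ?Bool
                    Z ↦ Z
              [stop]
                !Bool = ?Bool
                  &{ok,more} = ⊕{ok,more}  (&→⊕)
                    [ok]
                      end ↦ end
                    [more]
                      Z ↦ Z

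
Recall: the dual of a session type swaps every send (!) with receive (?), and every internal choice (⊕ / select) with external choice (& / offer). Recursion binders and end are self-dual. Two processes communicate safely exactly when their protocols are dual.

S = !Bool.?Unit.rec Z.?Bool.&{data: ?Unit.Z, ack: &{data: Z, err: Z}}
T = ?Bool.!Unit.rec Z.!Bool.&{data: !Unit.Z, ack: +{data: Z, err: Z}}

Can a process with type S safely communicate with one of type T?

!Bool | ?Bool  ok
  ?Unit | !Unit  ok
    rec Z | rec Z  ok (rec unchanged)
      ?Bool | !Bool  ok
        &{data,ack} | &{data,ack}  ✗ choice polarity not flipped — not dual

NO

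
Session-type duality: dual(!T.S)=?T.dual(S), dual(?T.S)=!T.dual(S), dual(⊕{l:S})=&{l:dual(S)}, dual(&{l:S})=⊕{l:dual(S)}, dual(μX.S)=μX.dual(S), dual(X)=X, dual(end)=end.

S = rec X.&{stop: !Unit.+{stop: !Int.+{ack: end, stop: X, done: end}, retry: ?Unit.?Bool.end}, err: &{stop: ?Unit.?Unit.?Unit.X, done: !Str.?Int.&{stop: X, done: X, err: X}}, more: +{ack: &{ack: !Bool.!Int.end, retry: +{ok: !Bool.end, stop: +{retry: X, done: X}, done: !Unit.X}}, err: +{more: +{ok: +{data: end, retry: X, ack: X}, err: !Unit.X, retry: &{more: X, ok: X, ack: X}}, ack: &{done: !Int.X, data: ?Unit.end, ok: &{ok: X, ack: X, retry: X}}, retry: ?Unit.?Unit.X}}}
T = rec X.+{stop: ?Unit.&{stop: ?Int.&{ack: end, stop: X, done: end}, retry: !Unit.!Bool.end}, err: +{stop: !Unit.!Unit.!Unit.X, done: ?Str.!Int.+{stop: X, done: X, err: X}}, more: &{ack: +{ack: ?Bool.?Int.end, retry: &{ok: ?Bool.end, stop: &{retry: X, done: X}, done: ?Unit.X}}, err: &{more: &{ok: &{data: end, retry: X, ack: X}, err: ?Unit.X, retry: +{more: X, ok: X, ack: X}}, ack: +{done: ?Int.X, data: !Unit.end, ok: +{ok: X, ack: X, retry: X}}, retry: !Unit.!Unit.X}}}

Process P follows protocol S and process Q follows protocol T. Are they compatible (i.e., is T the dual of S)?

YES

rec X vs rec X  ✓ (binder kept)
  &{stop,err,more} vs +{stop,err,more}  ✓ same labels
    • stop:
      !Unit vs ?Unit  ✓
        +{stop,retry} vs &{stop,retry}  ✓ same labels
          • stop:
            !Int vs ?Int  ✓
              +{ack,stop,done} vs &{ack,stop,done}  ✓ same labels
                • ack:
                  end vs end  ✓
                • stop:
                  X vs X  ✓
                • done:
                  end vs end  ✓
          • retry:
            ?Unit vs !Unit  ✓
              ?Bool vs !Bool  ✓
                end vs end  ✓
    • err:
      &{stop,done} vs +{stop,done}  ✓ same labels
        • stop:
          ?Unit vs !Unit  ✓
            ?Unit vs !Unit  ✓
              ?Unit vs !Unit  ✓
                X vs X  ✓
        • done:
          !Str vs ?Str  ✓
            ?Int vs !Int  ✓
              &{stop,done,err} vs +{stop,done,err}  ✓ same labels
                • stop:
                  X vs X  ✓
                • done:
                  X vs X  ✓
                • err:
                  X vs X  ✓
    • more:
      +{ack,err} vs &{ack,err}  ✓ same labels
        • ack:
          &{ack,retry} vs +{ack,retry}  ✓ same labels
            • ack:
              !Bool vs ?Bool  ✓
                !Int vs ?Int  ✓
                  end vs end  ✓
            • retry:
              +{ok,stop,done} vs &{ok,stop,done}  ✓ same labels
                • ok:
                  !Bool vs ?Bool  ✓
                    end vs end  ✓
                • stop:
                  +{retry,done} vs &{retry,done}  ✓ same labels
                    • retry:
                      X vs X  ✓
                    • done:
                      X vs X  ✓
                • done:
                  !Unit vs ?Unit  ✓
                    X vs X  ✓
        • err:
          +{more,ack,retry} vs &{more,ack,retry}  ✓ same labels
            • more:
              +{ok,err,retry} vs &{ok,err,retry}  ✓ same labels
                • ok:
                  +{data,retry,ack} vs &{data,retry,ack}  ✓ same labels
                    • data:
                      end vs end  ✓
                    • retry:
                      X vs X  ✓
                    • ack:
                      X vs X  ✓
                • err:
                  !Unit vs ?Unit  ✓
                    X vs X  ✓
                • retry:
                  &{more,ok,ack} vs +{more,ok,ack}  ✓ same labels
                    • more:
                      X vs X  ✓
                    • ok:
                      X vs X  ✓
                    • ack:
                      X vs X  ✓
            • ack:
              &{done,data,ok} vs +{done,data,ok}  ✓ same labels
                • done:
                  !Int vs ?Int  ✓
                    X vs X  ✓
                • data:
                  ?Unit vs !Unit  ✓
                    end vs end  ✓
                • ok:
                  &{ok,ack,retry} vs +{ok,ack,retry}  ✓ same labels
                    • ok:
                      X vs X  ✓
                    • ack:
                      X vs X  ✓
                    • retry:
                      X vs X  ✓
            • retry:
              ?Unit vs !Unit  ✓
                ?Unit vs !Unit  ✓
                  X vs X  ✓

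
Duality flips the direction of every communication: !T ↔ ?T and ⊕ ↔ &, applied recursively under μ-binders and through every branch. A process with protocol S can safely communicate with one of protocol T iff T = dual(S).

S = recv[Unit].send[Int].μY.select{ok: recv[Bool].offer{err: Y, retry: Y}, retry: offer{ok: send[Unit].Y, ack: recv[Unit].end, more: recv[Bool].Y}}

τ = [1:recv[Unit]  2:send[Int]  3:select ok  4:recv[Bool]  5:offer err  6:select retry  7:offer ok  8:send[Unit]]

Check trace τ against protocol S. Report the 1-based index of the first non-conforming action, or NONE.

NONE

@1 recv[Unit]  ✓  state: send[Int].μY.…
@2 send[Int]  ✓  state: μY.…
@3 select ok  ✓  state: recv[Bool].offer{err: μY.…, retry: μY.…}
@4 recv[Bool]  ✓  state: offer{err: μY.…, retry: μY.…}
@5 offer err  ✓  state: μY.…
@6 select retry  ✓  state: offer{ok: send[Unit].μY.…, ack: recv[Unit].end, more: recv[Bool].μY.…}
@7 offer ok  ✓  state: send[Unit].μY.…
@8 send[Unit]  ✓  state: μY.…
τ conforms to S (length 8)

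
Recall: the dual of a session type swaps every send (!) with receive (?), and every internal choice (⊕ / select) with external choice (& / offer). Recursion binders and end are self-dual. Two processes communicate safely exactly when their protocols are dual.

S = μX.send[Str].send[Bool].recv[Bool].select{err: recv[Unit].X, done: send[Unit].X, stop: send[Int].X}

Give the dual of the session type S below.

μX.recv[Str].recv[Bool].send[Bool].offer{err: send[Unit].X, done: recv[Unit].X, stop: recv[Int].X}

μX ↦ μX  (binder kept)
  send[Str] ↦ recv[Str]
    send[Bool] ↦ recv[Bool]
      recv[Bool] ↦ send[Bool]
        select{err,done,stop} ↦ offer{err,done,stop}  (⊕→&)
          • err:
            recv[Unit] ↦ send[Unit]
              dual(X) = X
          • done:
            send[Unit] ↦ recv[Unit]
              dual(X) = X
          • stop:
            send[Int] ↦ recv[Int]
              dual(X) = X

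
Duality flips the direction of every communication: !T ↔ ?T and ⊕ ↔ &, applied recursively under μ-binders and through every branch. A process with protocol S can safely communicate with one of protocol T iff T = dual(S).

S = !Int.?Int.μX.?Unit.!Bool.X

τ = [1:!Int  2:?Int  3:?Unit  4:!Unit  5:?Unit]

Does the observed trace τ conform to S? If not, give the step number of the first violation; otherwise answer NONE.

4

[1] !Int  ok  now at ?Int.μX.…
[2] ?Int  ok  now at μX.…
[3] ?Unit  ok  now at !Bool.μX.…
[4] got !Unit, protocol expects !Bool  ✗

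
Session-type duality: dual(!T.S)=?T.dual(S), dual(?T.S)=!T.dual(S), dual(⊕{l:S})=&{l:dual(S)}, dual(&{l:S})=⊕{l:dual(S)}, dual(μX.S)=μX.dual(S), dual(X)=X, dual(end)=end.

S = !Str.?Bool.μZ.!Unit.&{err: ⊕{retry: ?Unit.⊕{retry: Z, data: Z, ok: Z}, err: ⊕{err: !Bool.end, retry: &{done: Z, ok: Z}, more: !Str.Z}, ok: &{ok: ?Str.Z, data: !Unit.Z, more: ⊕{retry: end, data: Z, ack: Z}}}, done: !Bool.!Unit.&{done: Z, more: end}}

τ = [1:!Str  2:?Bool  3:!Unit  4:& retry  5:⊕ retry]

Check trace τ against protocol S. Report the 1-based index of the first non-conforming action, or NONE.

[1] !Str  ok  residual = ?Bool.μZ.…
[2] ?Bool  ok  residual = μZ.…
[3] !Unit  ok  residual = &{err: ⊕{retry: ?Unit.⊕{retry: μZ.…, data: μZ.…, ok: μZ.…}, err: ⊕{err: !Bool.end, retry: &{done: μZ.…, ok: μZ.…}, more: !Str.μZ.…}, ok: &{ok: ?Str.μZ.…, data: !Unit.μZ.…, more: ⊕{retry: end, data: μZ.…, ack: μZ.…}}}, done: !Bool.!Unit.&{done: μZ.…, more: end}}
[4] got & retry, protocol expects & err or & done  ✗

4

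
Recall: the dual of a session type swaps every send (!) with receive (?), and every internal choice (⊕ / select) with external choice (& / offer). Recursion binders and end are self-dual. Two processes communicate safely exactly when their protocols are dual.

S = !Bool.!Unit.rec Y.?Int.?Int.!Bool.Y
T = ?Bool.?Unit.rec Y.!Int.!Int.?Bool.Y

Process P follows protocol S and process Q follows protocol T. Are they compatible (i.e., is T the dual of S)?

YES

!Bool ‖ ?Bool  ok
  !Unit ‖ ?Unit  ok
    rec Y ‖ rec Y  ok (rec unchanged)
      ?Int ‖ !Int  ok
        ?Int ‖ !Int  ok
          !Bool ‖ ?Bool  ok
            Y ‖ Y  ok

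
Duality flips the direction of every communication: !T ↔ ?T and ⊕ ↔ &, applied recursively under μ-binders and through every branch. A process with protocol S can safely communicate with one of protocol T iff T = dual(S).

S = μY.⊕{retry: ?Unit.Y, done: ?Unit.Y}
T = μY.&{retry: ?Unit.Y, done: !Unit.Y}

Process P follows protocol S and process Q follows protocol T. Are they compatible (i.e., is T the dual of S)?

μY vs μY  match (μ self-dual)
  ⊕{retry,done} vs &{retry,done}  match label sets agree
    [retry]
      ?Unit vs ?Unit  ✗ same direction on both sides — not dual

NO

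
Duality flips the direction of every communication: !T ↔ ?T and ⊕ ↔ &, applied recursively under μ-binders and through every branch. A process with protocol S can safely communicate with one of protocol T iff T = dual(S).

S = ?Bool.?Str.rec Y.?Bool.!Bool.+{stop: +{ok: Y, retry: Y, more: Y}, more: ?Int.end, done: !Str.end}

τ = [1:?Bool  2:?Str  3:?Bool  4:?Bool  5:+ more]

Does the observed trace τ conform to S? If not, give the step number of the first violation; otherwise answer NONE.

step 1: ?Bool  match  now at ?Str.rec Y.…
step 2: ?Str  match  now at rec Y.…
step 3: ?Bool  match  now at !Bool.+{stop: +{ok: rec Y.…, retry: rec Y.…, more: rec Y.…}, more: ?Int.end, done: !Str.end}
step 4: got ?Bool, protocol expects !Bool  ✗

4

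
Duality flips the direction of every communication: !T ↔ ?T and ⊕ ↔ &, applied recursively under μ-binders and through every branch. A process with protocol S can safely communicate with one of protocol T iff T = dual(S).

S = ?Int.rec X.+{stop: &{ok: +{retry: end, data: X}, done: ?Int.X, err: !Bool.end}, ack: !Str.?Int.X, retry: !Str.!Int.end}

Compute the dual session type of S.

?Int = !Int
  rec X = rec X  (rec unchanged)
    +{stop,ack,retry} = &{stop,ack,retry}  (select→offer)
      [stop]
        &{ok,done,err} = +{ok,done,err}  (offer→select)
          [ok]
            +{retry,data} = &{retry,data}  (select→offer)
              [retry]
                end self-dual
              [data]
                X self-dual
          [done]
            ?Int = !Int
              X self-dual
          [err]
            !Bool = ?Bool
              end self-dual
      [ack]
        !Str = ?Str
          ?Int = !Int
            X self-dual
      [retry]
        !Str = ?Str
          !Int = ?Int
            end self-dual

!Int.rec X.&{stop: +{ok: &{retry: end, data: X}, done: !Int.X, err: ?Bool.end}, ack: ?Str.!Int.X, retry: ?Str.?Int.end}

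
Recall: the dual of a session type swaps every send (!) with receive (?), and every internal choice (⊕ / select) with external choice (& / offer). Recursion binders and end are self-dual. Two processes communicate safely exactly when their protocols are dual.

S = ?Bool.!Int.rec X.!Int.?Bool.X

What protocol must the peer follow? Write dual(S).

!Bool.?Int.rec X.?Int.!Bool.X

?Bool → !Bool
  !Int → ?Int
    rec X → rec X  (μ self-dual)
      !Int → ?Int
        ?Bool → !Bool
          X ↦ X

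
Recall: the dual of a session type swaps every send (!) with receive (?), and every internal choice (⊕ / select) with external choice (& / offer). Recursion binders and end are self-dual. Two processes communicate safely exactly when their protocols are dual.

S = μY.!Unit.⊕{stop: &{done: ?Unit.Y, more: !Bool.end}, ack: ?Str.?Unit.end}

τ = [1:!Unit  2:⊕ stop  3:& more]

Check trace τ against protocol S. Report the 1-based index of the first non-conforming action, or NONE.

step 1: !Unit  ✓  now at ⊕{stop: &{done: ?Unit.μY.…, more: !Bool.end}, ack: ?Str.?Unit.end}
step 2: ⊕ stop  ✓  now at &{done: ?Unit.μY.…, more: !Bool.end}
step 3: & more  ✓  now at !Bool.end
τ conforms to S (length 3)

NONE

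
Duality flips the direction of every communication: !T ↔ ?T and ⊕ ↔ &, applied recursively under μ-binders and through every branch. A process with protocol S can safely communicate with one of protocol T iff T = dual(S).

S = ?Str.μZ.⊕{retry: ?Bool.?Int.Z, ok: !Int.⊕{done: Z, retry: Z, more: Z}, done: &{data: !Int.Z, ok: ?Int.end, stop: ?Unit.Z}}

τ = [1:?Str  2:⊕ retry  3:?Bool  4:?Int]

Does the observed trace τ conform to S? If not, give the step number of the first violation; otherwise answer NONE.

NONE

@1 ?Str  match  cont: μZ.…
@2 ⊕ retry  match  cont: ?Bool.?Int.μZ.…
@3 ?Bool  match  cont: ?Int.μZ.…
@4 ?Int  match  cont: μZ.…
τ conforms to S (length 4)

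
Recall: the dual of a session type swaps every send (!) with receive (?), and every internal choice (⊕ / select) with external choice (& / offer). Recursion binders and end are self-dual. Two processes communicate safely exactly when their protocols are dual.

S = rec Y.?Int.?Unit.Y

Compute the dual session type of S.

rec Y.!Int.!Unit.Y

rec Y = rec Y  (binder kept)
  ?Int = !Int
    ?Unit = !Unit
      Y self-dual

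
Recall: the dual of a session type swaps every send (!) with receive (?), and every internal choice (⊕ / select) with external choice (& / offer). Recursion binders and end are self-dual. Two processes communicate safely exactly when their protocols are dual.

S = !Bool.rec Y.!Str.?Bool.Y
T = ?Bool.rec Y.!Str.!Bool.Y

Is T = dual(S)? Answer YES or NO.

NO

!Bool | ?Bool  match
  rec Y | rec Y  match (binder kept)
    !Str | !Str  ✗ same direction on both sides — not dual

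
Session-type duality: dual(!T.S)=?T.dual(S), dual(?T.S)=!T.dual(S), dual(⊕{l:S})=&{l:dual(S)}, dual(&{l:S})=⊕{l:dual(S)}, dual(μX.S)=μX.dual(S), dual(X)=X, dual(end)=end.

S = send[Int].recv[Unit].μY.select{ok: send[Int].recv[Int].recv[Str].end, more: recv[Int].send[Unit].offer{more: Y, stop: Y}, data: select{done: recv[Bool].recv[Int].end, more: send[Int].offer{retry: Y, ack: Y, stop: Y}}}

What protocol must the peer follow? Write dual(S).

send[Int] = recv[Int]
  recv[Unit] = send[Unit]
    μY = μY  (μ self-dual)
      select{ok,more,data} = offer{ok,more,data}  (select→offer)
        case ok:
          send[Int] = recv[Int]
            recv[Int] = send[Int]
              recv[Str] = send[Str]
                end ↦ end
        case more:
          recv[Int] = send[Int]
            send[Unit] = recv[Unit]
              offer{more,stop} = select{more,stop}  (offer→select)
                case more:
                  Y ↦ Y
                case stop:
                  Y ↦ Y
        case data:
          select{done,more} = offer{done,more}  (select→offer)
            case done:
              recv[Bool] = send[Bool]
                recv[Int] = send[Int]
                  end ↦ end
            case more:
              send[Int] = recv[Int]
                offer{retry,ack,stop} = select{retry,ack,stop}  (offer→select)
                  case retry:
                    Y ↦ Y
                  case ack:
                    Y ↦ Y
                  case stop:
                    Y ↦ Y

recv[Int].send[Unit].μY.offer{ok: recv[Int].send[Int].send[Str].end, more: send[Int].recv[Unit].select{more: Y, stop: Y}, data: offer{done: send[Bool].send[Int].end, more: recv[Int].select{retry: Y, ack: Y, stop: Y}}}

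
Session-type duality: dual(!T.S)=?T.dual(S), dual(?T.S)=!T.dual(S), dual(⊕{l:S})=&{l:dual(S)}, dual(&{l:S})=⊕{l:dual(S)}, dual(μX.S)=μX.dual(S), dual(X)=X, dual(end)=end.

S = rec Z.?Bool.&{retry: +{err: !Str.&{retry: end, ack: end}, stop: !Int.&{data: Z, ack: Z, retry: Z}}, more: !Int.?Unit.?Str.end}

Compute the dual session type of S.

rec Z ↦ rec Z  (binder kept)
  ?Bool ↦ !Bool
    &{retry,more} ↦ +{retry,more}  (offer→select)
      case retry:
        +{err,stop} ↦ &{err,stop}  (internal→external)
          case err:
            !Str ↦ ?Str
              &{retry,ack} ↦ +{retry,ack}  (offer→select)
                case retry:
                  dual(end) = end
                case ack:
                  dual(end) = end
          case stop:
            !Int ↦ ?Int
              &{data,ack,retry} ↦ +{data,ack,retry}  (offer→select)
                case data:
                  dual(Z) = Z
                case ack:
                  dual(Z) = Z
                case retry:
                  dual(Z) = Z
      case more:
        !Int ↦ ?Int
          ?Unit ↦ !Unit
            ?Str ↦ !Str
              dual(end) = end

rec Z.!Bool.+{retry: &{err: ?Str.+{retry: end, ack: end}, stop: ?Int.+{data: Z, ack: Z, retry: Z}}, more: ?Int.!Unit.!Str.end}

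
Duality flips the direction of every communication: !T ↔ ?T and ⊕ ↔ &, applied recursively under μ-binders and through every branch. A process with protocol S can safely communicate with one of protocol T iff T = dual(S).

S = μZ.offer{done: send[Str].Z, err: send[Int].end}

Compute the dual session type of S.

μZ.select{done: recv[Str].Z, err: recv[Int].end}

μZ ↦ μZ  (rec unchanged)
  offer{done,err} ↦ select{done,err}  (&→⊕)
    • done:
      send[Str] ↦ recv[Str]
        dual(Z) = Z
    • err:
      send[Int] ↦ recv[Int]
        dual(end) = end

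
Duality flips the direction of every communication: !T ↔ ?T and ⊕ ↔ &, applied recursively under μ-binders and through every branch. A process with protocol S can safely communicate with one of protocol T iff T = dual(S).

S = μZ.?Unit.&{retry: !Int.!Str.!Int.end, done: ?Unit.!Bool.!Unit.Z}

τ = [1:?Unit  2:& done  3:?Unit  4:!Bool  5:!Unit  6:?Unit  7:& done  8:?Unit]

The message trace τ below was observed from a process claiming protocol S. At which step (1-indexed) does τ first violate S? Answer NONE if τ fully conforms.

step 1: ?Unit  match  residual = &{retry: !Int.!Str.!Int.end, done: ?Unit.!Bool.!Unit.μZ.…}
step 2: & done  match  residual = ?Unit.!Bool.!Unit.μZ.…
step 3: ?Unit  match  residual = !Bool.!Unit.μZ.…
step 4: !Bool  match  residual = !Unit.μZ.…
step 5: !Unit  match  residual = μZ.…
step 6: ?Unit  match  residual = &{retry: !Int.!Str.!Int.end, done: ?Unit.!Bool.!Unit.μZ.…}
step 7: & done  match  residual = ?Unit.!Bool.!Unit.μZ.…
step 8: ?Unit  match  residual = !Bool.!Unit.μZ.…
all 8 steps conform

NONE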